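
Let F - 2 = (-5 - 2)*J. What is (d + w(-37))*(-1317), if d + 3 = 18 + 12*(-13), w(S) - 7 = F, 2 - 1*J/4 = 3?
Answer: 136968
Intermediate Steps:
J = -4 (J = 8 - 4*3 = 8 - 12 = -4)
F = 30 (F = 2 + (-5 - 2)*(-4) = 2 - 7*(-4) = 2 + 28 = 30)
w(S) = 37 (w(S) = 7 + 30 = 37)
d = -141 (d = -3 + (18 + 12*(-13)) = -3 + (18 - 156) = -3 - 138 = -141)
(d + w(-37))*(-1317) = (-141 + 37)*(-1317) = -104*(-1317) = 136968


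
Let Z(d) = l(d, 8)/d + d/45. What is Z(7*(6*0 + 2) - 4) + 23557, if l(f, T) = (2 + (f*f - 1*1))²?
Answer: 2211959/90 ≈ 24577.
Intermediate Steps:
l(f, T) = (1 + f²)² (l(f, T) = (2 + (f² - 1))² = (2 + (-1 + f²))² = (1 + f²)²)
Z(d) = d/45 + (1 + d²)²/d (Z(d) = (1 + d²)²/d + d/45 = d/45 + (1 + d²)²/d)
Z(7*(6*0 + 2) - 4) + 23557 = ((7*(6*0 + 2) - 4)/45 + (1 + (7*(6*0 + 2) - 4)²)²/(7*(6*0 + 2) - 4)) + 23557 = ((7*(0 + 2) - 4)/45 + (1 + (7*(0 + 2) - 4)²)²/(7*(0 + 2) - 4)) + 23557 = ((7*2 - 4)/45 + (1 + (7*2 - 4)²)²/(7*2 - 4)) + 23557 = ((14 - 4)/45 + (1 + (14 - 4)²)²/(14 - 4)) + 23557 = ((1/45)*10 + (1 + 10²)²/10) + 23557 = (2/9 + (1 + 100)²/10) + 23557 = (2/9 + (⅒)*101²) + 23557 = (2/9 + (⅒)*10201) + 23557 = (2/9 + 10201/10) + 23557 = 91829/90 + 23557 = 2211959/90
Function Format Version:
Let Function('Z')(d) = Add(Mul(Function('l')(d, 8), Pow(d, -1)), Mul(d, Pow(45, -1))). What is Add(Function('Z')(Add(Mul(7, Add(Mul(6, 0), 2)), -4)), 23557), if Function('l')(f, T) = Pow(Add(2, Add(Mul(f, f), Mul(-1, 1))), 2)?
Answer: Rational(2211959, 90) ≈ 24577.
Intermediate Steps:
Function('l')(f, T) = Pow(Add(1, Pow(f, 2)), 2) (Function('l')(f, T) = Pow(Add(2, Add(Pow(f, 2), -1)), 2) = Pow(Add(2, Add(-1, Pow(f, 2))), 2) = Pow(Add(1, Pow(f, 2)), 2))
Function('Z')(d) = Add(Mul(Rational(1, 45), d), Mul(Pow(d, -1), Pow(Add(1, Pow(d, 2)), 2))) (Function('Z')(d) = Add(Mul(Pow(Add(1, Pow(d, 2)), 2), Pow(d, -1)), Mul(d, Pow(45, -1))) = Add(Mul(Pow(d, -1), Pow(Add(1, Pow(d, 2)), 2)), Mul(d, Rational(1, 45))) = Add(Mul(Pow(d, -1), Pow(Add(1, Pow(d, 2)), 2)), Mul(Rational(1, 45), d)) = Add(Mul(Rational(1, 45), d), Mul(Pow(d, -1), Pow(Add(1, Pow(d, 2)), 2))))
Add(Function('Z')(Add(Mul(7, Add(Mul(6, 0), 2)), -4)), 23557) = Add(Add(Mul(Rational(1, 45), Add(Mul(7, Add(Mul(6, 0), 2)), -4)), Mul(Pow(Add(Mul(7, Add(Mul(6, 0), 2)), -4), -1), Pow(Add(1, Pow(Add(Mul(7, Add(Mul(6, 0), 2)), -4), 2)), 2))), 23557) = Add(Add(Mul(Rational(1, 45), Add(Mul(7, Add(0, 2)), -4)), Mul(Pow(Add(Mul(7, Add(0, 2)), -4), -1), Pow(Add(1, Pow(Add(Mul(7, Add(0, 2)), -4), 2)), 2))), 23557) = Add(Add(Mul(Rational(1, 45), Add(Mul(7, 2), -4)), Mul(Pow(Add(Mul(7, 2), -4), -1), Pow(Add(1, Pow(Add(Mul(7, 2), -4), 2)), 2))), 23557) = Add(Add(Mul(Rational(1, 45), Add(14, -4)), Mul(Pow(Add(14, -4), -1), Pow(Add(1, Pow(Add(14, -4), 2)), 2))), 23557) = Add(Add(Mul(Rational(1, 45), 10), Mul(Pow(10, -1), Pow(Add(1, Pow(10, 2)), 2))), 23557) = Add(Add(Rational(2, 9), Mul(Rational(1, 10), Pow(Add(1, 100), 2))), 23557) = Add(Add(Rational(2, 9), Mul(Rational(1, 10), Pow(101, 2))), 23557) = Add(Add(Rational(2, 9), Mul(Rational(1, 10), 10201)), 23557) = Add(Add(Rational(2, 9), Rational(10201, 10)), 23557) = Add(Rational(91829, 90), 23557) = Rational(2211959, 90)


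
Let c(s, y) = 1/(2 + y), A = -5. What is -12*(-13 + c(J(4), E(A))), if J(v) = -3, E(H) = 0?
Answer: 150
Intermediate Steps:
-12*(-13 + c(J(4), E(A))) = -12*(-13 + 1/(2 + 0)) = -12*(-13 + 1/2) = -12*(-25/2) = 150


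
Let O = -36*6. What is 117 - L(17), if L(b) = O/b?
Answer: 2205/17 ≈ 129.71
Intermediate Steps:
O = -216
L(b) = -216/b
117 - L(17) = 117 - (-216)/17 = 117 - 1*(-216/17) = 117 + 216/17 = 2205/17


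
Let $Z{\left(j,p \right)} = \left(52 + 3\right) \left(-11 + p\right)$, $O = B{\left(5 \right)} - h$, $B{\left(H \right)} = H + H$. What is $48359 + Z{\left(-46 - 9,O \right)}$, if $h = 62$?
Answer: $44894$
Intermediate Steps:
$B{\left(H \right)} = 2 H$
$O = -52$ ($O = 2 \cdot 5 - 62 = 10 - 62 = -52$)
$Z{\left(j,p \right)} = -605 + 55 p$ ($Z{\left(j,p \right)} = 55 \left(-11 + p\right) = -605 + 55 p$)
$48359 + Z{\left(-46 - 9,O \right)} = 48359 + \left(-605 + 55 \left(-52\right)\right) = 48359 - 3465 = 44894$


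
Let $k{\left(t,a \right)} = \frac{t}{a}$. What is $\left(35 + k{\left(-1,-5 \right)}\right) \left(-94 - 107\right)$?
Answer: $- \frac{35376}{5} \approx -7075.2$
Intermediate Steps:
$\left(35 + k{\left(-1,-5 \right)}\right) \left(-94 - 107\right) = \left(35 - \frac{1}{-5}\right) \left(-94 - 107\right) = \left(35 - - \frac{1}{5}\right) \left(-201\right) = \left(35 + \frac{1}{5}\right) \left(-201\right) = \frac{176}{5} \left(-201\right) = - \frac{35376}{5}$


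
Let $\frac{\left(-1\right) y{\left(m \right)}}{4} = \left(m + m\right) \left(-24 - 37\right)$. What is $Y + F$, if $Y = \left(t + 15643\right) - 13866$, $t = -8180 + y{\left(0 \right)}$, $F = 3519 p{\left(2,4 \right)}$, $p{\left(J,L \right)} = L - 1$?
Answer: $4154$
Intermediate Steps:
$p{\left(J,L \right)} = -1 + L$
$y{\left(m \right)} = 488 m$ ($y{\left(m \right)} = - 4 \left(m + m\right) \left(-24 - 37\right) = - 4 \cdot 2 m \left(-61\right) = - 4 \left(- 122 m\right) = 488 m$)
$F = 10557$ ($F = 3519 \left(-1 + 4\right) = 3519 \cdot 3 = 10557$)
$t = -8180$ ($t = -8180 + 488 \cdot 0 = -8180 + 0 = -8180$)
$Y = -6403$ ($Y = \left(-8180 + 15643\right) - 13866 = 7463 - 13866 = -6403$)
$Y + F = -6403 + 10557 = 4154$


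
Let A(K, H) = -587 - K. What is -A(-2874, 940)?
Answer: -2287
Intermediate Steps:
-A(-2874, 940) = -(-587 - 1*(-2874)) = -(-587 + 2874) = -1*2287 = -2287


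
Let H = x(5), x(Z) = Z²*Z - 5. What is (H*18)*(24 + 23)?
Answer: 101520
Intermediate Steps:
x(Z) = -5 + Z³ (x(Z) = Z³ - 5 = -5 + Z³)
H = 120 (H = -5 + 5³ = -5 + 125 = 120)
(H*18)*(24 + 23) = (120*18)*(24 + 23) = 2160*47 = 101520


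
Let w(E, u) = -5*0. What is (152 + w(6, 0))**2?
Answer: 23104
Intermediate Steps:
w(E, u) = 0
(152 + w(6, 0))**2 = (152 + 0)**2 = 152**2 = 23104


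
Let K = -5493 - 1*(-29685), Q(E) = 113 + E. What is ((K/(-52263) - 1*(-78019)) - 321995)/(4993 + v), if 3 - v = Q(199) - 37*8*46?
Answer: -70838566/5313405 ≈ -13.332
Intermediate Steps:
K = 24192 (K = -5493 + 29685 = 24192)
v = 13307 (v = 3 - ((113 + 199) - 37*8*46) = 3 - (312 - 296*46) = 3 - (312 - 1*13616) = 3 - (312 - 13616) = 3 - 1*(-13304) = 3 + 13304 = 13307)
((K/(-52263) - 1*(-78019)) - 321995)/(4993 + v) = ((24192/(-52263) - 1*(-78019)) - 321995)/(4993 + 13307) = ((24192*(-1/52263) + 78019) - 321995)/18300 = ((-2688/5807 + 78019) - 321995)*(1/18300) = (453053645/5807 - 321995)*(1/18300) = -1416771320/5807*1/18300 = -70838566/5313405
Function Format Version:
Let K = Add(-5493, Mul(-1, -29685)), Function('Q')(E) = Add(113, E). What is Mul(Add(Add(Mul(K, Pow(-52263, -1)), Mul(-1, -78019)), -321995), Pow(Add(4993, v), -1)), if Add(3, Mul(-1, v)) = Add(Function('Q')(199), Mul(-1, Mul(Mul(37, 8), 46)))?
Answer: Rational(-70838566, 5313405) ≈ -13.332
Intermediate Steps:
K = 24192 (K = Add(-5493, 29685) = 24192)
v = 13307 (v = Add(3, Mul(-1, Add(Add(113, 199), Mul(-1, Mul(Mul(37, 8), 46))))) = Add(3, Mul(-1, Add(312, Mul(-1, Mul(296, 46))))) = Add(3, Mul(-1, Add(312, Mul(-1, 13616)))) = Add(3, Mul(-1, Add(312, -13616))) = Add(3, Mul(-1, -13304)) = Add(3, 13304) = 13307)
Mul(Add(Add(Mul(K, Pow(-52263, -1)), Mul(-1, -78019)), -321995), Pow(Add(4993, v), -1)) = Mul(Add(Add(Mul(24192, Pow(-52263, -1)), Mul(-1, -78019)), -321995), Pow(Add(4993, 13307), -1)) = Mul(Add(Add(Mul(24192, Rational(-1, 52263)), 78019), -321995), Pow(18300, -1)) = Mul(Add(Add(Rational(-2688, 5807), 78019), -321995), Rational(1, 18300)) = Mul(Add(Rational(453053645, 5807), -321995), Rational(1, 18300)) = Mul(Rational(-1416771320, 5807), Rational(1, 18300)) = Rational(-70838566, 5313405)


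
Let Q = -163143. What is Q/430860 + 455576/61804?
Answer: 15517215449/2219072620 ≈ 6.9927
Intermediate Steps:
Q/430860 + 455576/61804 = -163143/430860 + 455576/61804 = -163143*1/430860 + 455576*(1/61804) = -54381/143620 + 113894/15451 = 15517215449/2219072620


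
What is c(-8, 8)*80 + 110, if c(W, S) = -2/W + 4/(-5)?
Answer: 66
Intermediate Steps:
c(W, S) = -⅘ - 2/W (c(W, S) = -2/W + 4*(-⅕) = -2/W - ⅘ = -⅘ - 2/W)
c(-8, 8)*80 + 110 = (-⅘ - 2/(-8))*80 + 110 = (-⅘ - 2*(-⅛))*80 + 110 = (-⅘ + ¼)*80 + 110 = -11/20*80 + 110 = -44 + 110 = 66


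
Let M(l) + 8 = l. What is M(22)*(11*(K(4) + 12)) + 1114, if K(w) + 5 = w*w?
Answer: 4656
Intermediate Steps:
M(l) = -8 + l
K(w) = -5 + w² (K(w) = -5 + w*w = -5 + w²)
M(22)*(11*(K(4) + 12)) + 1114 = (-8 + 22)*(11*((-5 + 4²) + 12)) + 1114 = 14*(11*((-5 + 16) + 12)) + 1114 = 14*(11*(11 + 12)) + 1114 = 14*(11*23) + 1114 = 14*253 + 1114 = 3542 + 1114 = 4656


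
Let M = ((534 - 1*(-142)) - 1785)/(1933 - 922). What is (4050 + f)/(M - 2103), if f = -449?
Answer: -280047/163634 ≈ -1.7114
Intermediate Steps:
M = -1109/1011 (M = ((534 + 142) - 1785)/1011 = (676 - 1785)*(1/1011) = -1109*1/1011 = -1109/1011 ≈ -1.0969)
(4050 + f)/(M - 2103) = (4050 - 449)/(-1109/1011 - 2103) = 3601/(-2127242/1011) = 3601*(-1011/2127242) = -280047/163634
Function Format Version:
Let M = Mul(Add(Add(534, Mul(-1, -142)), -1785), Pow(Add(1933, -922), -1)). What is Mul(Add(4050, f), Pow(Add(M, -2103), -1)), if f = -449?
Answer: Rational(-280047, 163634) ≈ -1.7114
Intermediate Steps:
M = Rational(-1109, 1011) (M = Mul(Add(Add(534, 142), -1785), Pow(1011, -1)) = Mul(Add(676, -1785), Rational(1, 1011)) = Mul(-1109, Rational(1, 1011)) = Rational(-1109, 1011) ≈ -1.0969)
Mul(Add(4050, f), Pow(Add(M, -2103), -1)) = Mul(Add(4050, -449), Pow(Add(Rational(-1109, 1011), -2103), -1)) = Mul(3601, Pow(Rational(-2127242, 1011), -1)) = Mul(3601, Rational(-1011, 2127242)) = Rational(-280047, 163634)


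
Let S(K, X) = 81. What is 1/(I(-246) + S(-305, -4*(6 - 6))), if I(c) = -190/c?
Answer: 123/10058 ≈ 0.012229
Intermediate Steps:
1/(I(-246) + S(-305, -4*(6 - 6))) = 1/(-190/(-246) + 81) = 1/(-190*(-1/246) + 81) = 1/(95/123 + 81) = 1/(10058/123) = 123/10058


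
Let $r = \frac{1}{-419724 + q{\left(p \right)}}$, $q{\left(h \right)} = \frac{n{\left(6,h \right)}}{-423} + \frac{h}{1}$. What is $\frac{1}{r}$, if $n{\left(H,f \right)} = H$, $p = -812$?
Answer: $- \frac{59295578}{141} \approx -4.2054 \cdot 10^{5}$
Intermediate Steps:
$q{\left(h \right)} = - \frac{2}{141} + h$ ($q{\left(h \right)} = \frac{6}{-423} + \frac{h}{1} = 6 \left(- \frac{1}{423}\right) + h 1 = - \frac{2}{141} + h$)
$r = - \frac{141}{59295578}$ ($r = \frac{1}{-419724 - \frac{114494}{141}} = \frac{1}{- \frac{59295578}{141}} = - \frac{141}{59295578} \approx -2.3779 \cdot 10^{-6}$)
$\frac{1}{r} = \frac{1}{- \frac{141}{59295578}} = - \frac{59295578}{141}$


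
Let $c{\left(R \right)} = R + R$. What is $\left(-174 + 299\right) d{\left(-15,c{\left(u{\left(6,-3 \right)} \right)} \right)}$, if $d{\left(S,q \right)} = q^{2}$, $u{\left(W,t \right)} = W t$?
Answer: $162000$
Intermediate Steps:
$c{\left(R \right)} = 2 R$
$\left(-174 + 299\right) d{\left(-15,c{\left(u{\left(6,-3 \right)} \right)} \right)} = \left(-174 + 299\right) \left(2 \cdot 6 \left(-3\right)\right)^{2} = 125 \left(2 \left(-18\right)\right)^{2} = 125 \left(-36\right)^{2} = 125 \cdot 1296 = 162000$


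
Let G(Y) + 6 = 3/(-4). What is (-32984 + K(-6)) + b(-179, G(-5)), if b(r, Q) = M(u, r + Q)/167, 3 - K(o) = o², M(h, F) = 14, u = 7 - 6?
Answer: -5513825/167 ≈ -33017.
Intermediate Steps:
u = 1
G(Y) = -27/4 (G(Y) = -6 + 3/(-4) = -6 + 3*(-¼) = -6 - ¾ = -27/4)
K(o) = 3 - o²
b(r, Q) = 14/167
(-32984 + K(-6)) + b(-179, G(-5)) = (-32984 + (3 - 1*(-6)²)) + 14/167 = (-32984 + (3 - 1*36)) + 14/167 = (-32984 + (3 - 36)) + 14/167 = (-32984 - 33) + 14/167 = -33017 + 14/167 = -5513825/167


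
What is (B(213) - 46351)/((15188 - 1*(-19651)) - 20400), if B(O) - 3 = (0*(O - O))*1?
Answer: -46348/14439 ≈ -3.2099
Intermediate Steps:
B(O) = 3 (B(O) = 3 + (0*(O - O))*1 = 3 + (0*0)*1 = 3 + 0*1 = 3 + 0 = 3)
(B(213) - 46351)/((15188 - 1*(-19651)) - 20400) = (3 - 46351)/((15188 - 1*(-19651)) - 20400) = -46348/((15188 + 19651) - 20400) = -46348/(34839 - 20400) = -46348/14439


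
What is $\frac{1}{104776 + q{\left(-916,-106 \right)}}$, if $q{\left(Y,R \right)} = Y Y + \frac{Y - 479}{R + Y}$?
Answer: $\frac{1022}{964597699} \approx 1.0595 \cdot 10^{-6}$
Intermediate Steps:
$q{\left(Y,R \right)} = Y^{2} + \frac{-479 + Y}{R + Y}$
$\frac{1}{104776 + q{\left(-916,-106 \right)}} = \frac{1}{104776 + \frac{-479 - 916 + \left(-916\right)^{3} - 106 \left(-916\right)^{2}}{-106 - 916}} = \frac{1}{104776 + \frac{-479 - 916 - 768575296 - 88939936}{-1022}} = \frac{1}{104776 - \frac{-479 - 916 - 768575296 - 88939936}{1022}} = \frac{1}{104776 - - \frac{857516627}{1022}} = \frac{1}{104776 + \frac{857516627}{1022}} = \frac{1}{\frac{964597699}{1022}} = \frac{1022}{964597699}$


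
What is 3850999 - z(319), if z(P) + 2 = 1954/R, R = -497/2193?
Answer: 1918232619/497 ≈ 3.8596e+6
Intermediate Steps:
R = -497/2193 (R = -497*1/2193 = -497/2193 ≈ -0.22663)
z(P) = -4286116/497 (z(P) = -2 + 1954/(-497/2193) = -2 + 1954*(-2193/497) = -2 - 4285122/497 = -4286116/497)
3850999 - z(319) = 3850999 - 1*(-4286116/497) = 3850999 + 4286116/497 = 1918232619/497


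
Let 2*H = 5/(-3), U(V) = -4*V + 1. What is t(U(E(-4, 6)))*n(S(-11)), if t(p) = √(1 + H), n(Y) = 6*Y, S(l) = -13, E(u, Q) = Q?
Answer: -13*√6 ≈ -31.843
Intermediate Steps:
U(V) = 1 - 4*V
H = -⅚ (H = (5/(-3))/2 = (5*(-⅓))/2 = (½)*(-5/3) = -⅚ ≈ -0.83333)
t(p) = √6/6 (t(p) = √(1 - ⅚) = √(⅙) = √6/6)
t(U(E(-4, 6)))*n(S(-11)) = (√6/6)*(6*(-13)) = (√6/6)*(-78) = -13*√6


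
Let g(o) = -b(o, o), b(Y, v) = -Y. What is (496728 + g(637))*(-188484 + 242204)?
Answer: 26718447800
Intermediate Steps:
g(o) = o (g(o) = -(-1)*o = o)
(496728 + g(637))*(-188484 + 242204) = (496728 + 637)*(-188484 + 242204) = 497365*53720 = 26718447800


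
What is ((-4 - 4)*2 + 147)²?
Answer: 17161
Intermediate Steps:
((-4 - 4)*2 + 147)² = (-8*2 + 147)² = (-16 + 147)² = 131² = 17161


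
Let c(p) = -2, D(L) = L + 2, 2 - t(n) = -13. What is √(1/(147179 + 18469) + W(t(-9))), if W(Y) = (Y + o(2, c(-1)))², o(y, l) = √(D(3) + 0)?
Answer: √(394439371473 + 51448612320*√5)/41412 ≈ 17.236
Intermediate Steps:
t(n) = 15 (t(n) = 2 - 1*(-13) = 2 + 13 = 15)
D(L) = 2 + L
o(y, l) = √5 (o(y, l) = √((2 + 3) + 0) = √(5 + 0) = √5)
W(Y) = (Y + √5)²
√(1/(147179 + 18469) + W(t(-9))) = √(1/(147179 + 18469) + (15 + √5)²) = √(1/165648 + (15 + √5)²)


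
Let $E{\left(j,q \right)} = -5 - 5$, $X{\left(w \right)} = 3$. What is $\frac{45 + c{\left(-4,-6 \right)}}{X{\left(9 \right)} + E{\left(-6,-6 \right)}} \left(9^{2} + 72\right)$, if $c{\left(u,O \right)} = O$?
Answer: $- \frac{5967}{7} \approx -852.43$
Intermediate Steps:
$E{\left(j,q \right)} = -10$ ($E{\left(j,q \right)} = -5 - 5 = -10$)
$\frac{45 + c{\left(-4,-6 \right)}}{X{\left(9 \right)} + E{\left(-6,-6 \right)}} \left(9^{2} + 72\right) = \frac{45 - 6}{3 - 10} \left(9^{2} + 72\right) = \frac{39}{-7} \left(81 + 72\right) = 39 \left(- \frac{1}{7}\right) 153 = \left(- \frac{39}{7}\right) 153 = - \frac{5967}{7}$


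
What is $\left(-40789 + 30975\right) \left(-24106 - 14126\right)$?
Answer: $375208848$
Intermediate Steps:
$\left(-40789 + 30975\right) \left(-24106 - 14126\right) = \left(-9814\right) \left(-38232\right) = 375208848$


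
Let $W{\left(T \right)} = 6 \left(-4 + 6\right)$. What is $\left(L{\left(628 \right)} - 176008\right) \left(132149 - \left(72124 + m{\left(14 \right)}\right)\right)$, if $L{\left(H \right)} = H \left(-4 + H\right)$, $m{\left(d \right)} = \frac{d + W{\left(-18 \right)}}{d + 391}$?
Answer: $\frac{5247675210536}{405} \approx 1.2957 \cdot 10^{10}$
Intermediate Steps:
$W{\left(T \right)} = 12$ ($W{\left(T \right)} = 6 \cdot 2 = 12$)
$m{\left(d \right)} = \frac{12 + d}{391 + d}$ ($m{\left(d \right)} = \frac{d + 12}{d + 391} = \frac{12 + d}{391 + d}$)
$\left(L{\left(628 \right)} - 176008\right) \left(132149 - \left(72124 + m{\left(14 \right)}\right)\right) = \left(628 \left(-4 + 628\right) - 176008\right) \left(132149 - \left(72124 + \frac{12 + 14}{391 + 14}\right)\right) = \left(628 \cdot 624 - 176008\right) \left(132149 - \left(72124 + \frac{1}{405} \cdot 26\right)\right) = \left(391872 - 176008\right) \left(132149 - \left(72124 + \frac{1}{405} \cdot 26\right)\right) = 215864 \left(132149 - \frac{29210246}{405}\right) = 215864 \cdot \frac{24310099}{405} = \frac{5247675210536}{405}$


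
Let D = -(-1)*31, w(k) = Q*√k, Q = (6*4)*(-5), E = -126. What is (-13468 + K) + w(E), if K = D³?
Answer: 16323 - 360*I*√14 ≈ 16323.0 - 1347.0*I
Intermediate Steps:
Q = -120 (Q = 24*(-5) = -120)
w(k) = -120*√k
D = 31 (D = -1*(-31) = 31)
K = 29791 (K = 31³ = 29791)
(-13468 + K) + w(E) = (-13468 + 29791) - 360*I*√14 = 16323 - 360*I*√14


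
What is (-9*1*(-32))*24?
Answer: 6912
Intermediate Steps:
(-9*1*(-32))*24 = -9*(-32)*24 = 288*24 = 6912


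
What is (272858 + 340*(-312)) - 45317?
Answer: 121461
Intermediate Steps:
(272858 + 340*(-312)) - 45317 = (272858 - 106080) - 45317 = 166778 - 45317 = 121461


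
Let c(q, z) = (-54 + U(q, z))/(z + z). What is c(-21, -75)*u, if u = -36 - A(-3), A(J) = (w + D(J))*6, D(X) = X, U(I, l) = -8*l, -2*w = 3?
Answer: 819/25 ≈ 32.760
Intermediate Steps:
w = -3/2 (w = -½*3 = -3/2 ≈ -1.5000)
A(J) = -9 + 6*J (A(J) = (-3/2 + J)*6 = -9 + 6*J)
c(q, z) = (-54 - 8*z)/(2*z) (c(q, z) = (-54 - 8*z)/(z + z) = (-54 - 8*z)/((2*z)) = (-54 - 8*z)*(1/(2*z)) = (-54 - 8*z)/(2*z))
u = -9 (u = -36 - (-9 + 6*(-3)) = -36 - (-9 - 18) = -36 - 1*(-27) = -36 + 27 = -9)
c(-21, -75)*u = (-4 - 27/(-75))*(-9) = (-4 - 27*(-1/75))*(-9) = (-4 + 9/25)*(-9) = -91/25*(-9) = 819/25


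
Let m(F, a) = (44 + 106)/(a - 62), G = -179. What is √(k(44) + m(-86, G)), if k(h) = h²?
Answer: √112408666/241 ≈ 43.993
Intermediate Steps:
m(F, a) = 150/(-62 + a)
√(k(44) + m(-86, G)) = √(44² + 150/(-62 - 179)) = √(1936 + 150/(-241)) = √(1936 + 150*(-1/241)) = √(1936 - 150/241) = √(466426/241) = √112408666/241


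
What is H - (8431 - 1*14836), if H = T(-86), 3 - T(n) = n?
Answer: 6494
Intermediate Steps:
T(n) = 3 - n
H = 89 (H = 3 - 1*(-86) = 3 + 86 = 89)
H - (8431 - 1*14836) = 89 - (8431 - 1*14836) = 89 - (8431 - 14836) = 89 - 1*(-6405) = 89 + 6405 = 6494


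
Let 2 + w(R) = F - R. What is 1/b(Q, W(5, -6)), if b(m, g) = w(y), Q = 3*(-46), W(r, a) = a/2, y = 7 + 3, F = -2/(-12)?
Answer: -6/71 ≈ -0.084507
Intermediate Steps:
F = 1/6 (F = -2*(-1/12) = 1/6 ≈ 0.16667)
y = 10
W(r, a) = a/2 (W(r, a) = a*(1/2) = a/2)
Q = -138
w(R) = -11/6 - R (w(R) = -2 + (1/6 - R) = -11/6 - R)
b(m, g) = -71/6 (b(m, g) = -11/6 - 1*10 = -11/6 - 10 = -71/6)
1/b(Q, W(5, -6)) = 1/(-71/6) = -6/71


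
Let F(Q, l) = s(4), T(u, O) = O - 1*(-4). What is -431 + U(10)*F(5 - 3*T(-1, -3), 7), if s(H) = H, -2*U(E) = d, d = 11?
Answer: -453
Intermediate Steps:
T(u, O) = 4 + O (T(u, O) = O + 4 = 4 + O)
U(E) = -11/2 (U(E) = -½*11 = -11/2)
F(Q, l) = 4
-431 + U(10)*F(5 - 3*T(-1, -3), 7) = -431 - 11/2*4 = -431 - 22 = -453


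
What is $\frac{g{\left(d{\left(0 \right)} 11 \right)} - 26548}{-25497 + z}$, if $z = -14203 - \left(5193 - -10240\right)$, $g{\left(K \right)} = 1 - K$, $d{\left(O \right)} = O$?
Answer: $\frac{26547}{55133} \approx 0.48151$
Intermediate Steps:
$z = -29636$ ($z = -14203 - \left(5193 + 10240\right) = -14203 - 15433 = -29636$)
$\frac{g{\left(d{\left(0 \right)} 11 \right)} - 26548}{-25497 + z} = \frac{\left(1 - 0 \cdot 11\right) - 26548}{-25497 - 29636} = \frac{\left(1 - 0\right) - 26548}{-55133} = \left(\left(1 + 0\right) - 26548\right) \left(- \frac{1}{55133}\right) = \left(1 - 26548\right) \left(- \frac{1}{55133}\right) = \left(-26547\right) \left(- \frac{1}{55133}\right) = \frac{26547}{55133}$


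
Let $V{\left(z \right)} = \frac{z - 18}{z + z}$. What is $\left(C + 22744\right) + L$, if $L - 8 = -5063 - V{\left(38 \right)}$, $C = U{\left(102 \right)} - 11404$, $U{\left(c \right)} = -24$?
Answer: $\frac{118954}{19} \approx 6260.7$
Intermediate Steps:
$V{\left(z \right)} = \frac{-18 + z}{2 z}$
$C = -11428$ ($C = -24 - 11404 = -11428$)
$L = - \frac{96050}{19}$ ($L = 8 - \left(5063 + \frac{-18 + 38}{2 \cdot 38}\right) = 8 - \left(5063 + \frac{1}{2} \cdot \frac{1}{38} \cdot 20\right) = 8 - \frac{96202}{19} = - \frac{96050}{19} \approx -5055.3$)
$\left(C + 22744\right) + L = \left(-11428 + 22744\right) - \frac{96050}{19} = 11316 - \frac{96050}{19} = \frac{118954}{19}$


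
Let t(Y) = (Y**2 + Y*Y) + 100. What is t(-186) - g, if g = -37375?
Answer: 106667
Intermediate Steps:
t(Y) = 100 + 2*Y**2 (t(Y) = (Y**2 + Y**2) + 100 = 2*Y**2 + 100 = 100 + 2*Y**2)
t(-186) - g = (100 + 2*(-186)**2) - 1*(-37375) = (100 + 2*34596) + 37375 = (100 + 69192) + 37375 = 69292 + 37375 = 106667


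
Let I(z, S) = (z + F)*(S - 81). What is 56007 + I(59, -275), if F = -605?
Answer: 250383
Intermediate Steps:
I(z, S) = (-605 + z)*(-81 + S) (I(z, S) = (z - 605)*(S - 81) = (-605 + z)*(-81 + S))
56007 + I(59, -275) = 56007 + (49005 - 605*(-275) - 81*59 - 275*59) = 56007 + (49005 + 166375 - 4779 - 16225) = 56007 + 194376 = 250383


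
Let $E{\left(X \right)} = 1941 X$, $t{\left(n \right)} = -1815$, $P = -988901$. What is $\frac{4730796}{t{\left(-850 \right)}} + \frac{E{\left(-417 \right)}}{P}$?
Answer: $- \frac{1558939946547}{598285105} \approx -2605.7$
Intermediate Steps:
$\frac{4730796}{t{\left(-850 \right)}} + \frac{E{\left(-417 \right)}}{P} = \frac{4730796}{-1815} + \frac{1941 \left(-417\right)}{-988901} = 4730796 \left(- \frac{1}{1815}\right) - - \frac{809397}{988901} = - \frac{1576932}{605} + \frac{809397}{988901} = - \frac{1558939946547}{598285105}$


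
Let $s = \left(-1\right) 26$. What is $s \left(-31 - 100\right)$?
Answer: $3406$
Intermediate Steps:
$s = -26$
$s \left(-31 - 100\right) = - 26 \left(-31 - 100\right) = \left(-26\right) \left(-131\right) = 3406$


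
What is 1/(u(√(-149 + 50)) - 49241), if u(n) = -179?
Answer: -1/49420 ≈ -2.0235e-5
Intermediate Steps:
1/(u(√(-149 + 50)) - 49241) = 1/(-179 - 49241) = 1/(-49420) = -1/49420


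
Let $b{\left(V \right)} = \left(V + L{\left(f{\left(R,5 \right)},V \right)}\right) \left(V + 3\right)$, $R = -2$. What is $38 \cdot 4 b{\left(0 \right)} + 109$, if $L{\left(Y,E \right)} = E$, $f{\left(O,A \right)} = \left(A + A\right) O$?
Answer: $109$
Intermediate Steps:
$f{\left(O,A \right)} = 2 A O$
$b{\left(V \right)} = 2 V \left(3 + V\right)$ ($b{\left(V \right)} = \left(V + V\right) \left(V + 3\right) = 2 V \left(3 + V\right)$)
$38 \cdot 4 b{\left(0 \right)} + 109 = 38 \cdot 4 \cdot 2 \cdot 0 \left(3 + 0\right) + 109 = 38 \cdot 4 \cdot 2 \cdot 0 \cdot 3 + 109 = 38 \cdot 4 \cdot 0 + 109 = 38 \cdot 0 + 109 = 0 + 109 = 109$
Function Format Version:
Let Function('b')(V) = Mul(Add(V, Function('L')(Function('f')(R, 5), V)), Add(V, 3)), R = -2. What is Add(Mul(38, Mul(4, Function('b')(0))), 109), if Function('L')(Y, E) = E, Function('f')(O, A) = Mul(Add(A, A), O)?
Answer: 109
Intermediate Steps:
Function('f')(O, A) = Mul(2, A, O) (Function('f')(O, A) = Mul(Mul(2, A), O) = Mul(2, A, O))
Function('b')(V) = Mul(2, V, Add(3, V)) (Function('b')(V) = Mul(Add(V, V), Add(V, 3)) = Mul(Mul(2, V), Add(3, V)) = Mul(2, V, Add(3, V)))
Add(Mul(38, Mul(4, Function('b')(0))), 109) = Add(Mul(38, Mul(4, Mul(2, 0, Add(3, 0)))), 109) = Add(Mul(38, Mul(4, Mul(2, 0, 3))), 109) = Add(Mul(38, Mul(4, 0)), 109) = Add(Mul(38, 0), 109) = Add(0, 109) = 109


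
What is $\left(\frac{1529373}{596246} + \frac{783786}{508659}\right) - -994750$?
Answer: $\frac{100564962809503221}{101095298038} \approx 9.9475 \cdot 10^{5}$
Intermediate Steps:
$\left(\frac{1529373}{596246} + \frac{783786}{508659}\right) - -994750 = \left(1529373 \cdot \frac{1}{596246} + 783786 \cdot \frac{1}{508659}\right) + 994750 = \left(\frac{1529373}{596246} + \frac{261262}{169553}\right) + 994750 = \frac{415086202721}{101095298038} + 994750 = \frac{100564962809503221}{101095298038}$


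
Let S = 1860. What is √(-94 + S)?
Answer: √1766 ≈ 42.024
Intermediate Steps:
√(-94 + S) = √(-94 + 1860) = √1766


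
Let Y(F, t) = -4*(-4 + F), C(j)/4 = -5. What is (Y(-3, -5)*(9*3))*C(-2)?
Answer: -15120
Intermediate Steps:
C(j) = -20 (C(j) = 4*(-5) = -20)
Y(F, t) = 16 - 4*F
(Y(-3, -5)*(9*3))*C(-2) = ((16 - 4*(-3))*(9*3))*(-20) = ((16 + 12)*27)*(-20) = (28*27)*(-20) = 756*(-20) = -15120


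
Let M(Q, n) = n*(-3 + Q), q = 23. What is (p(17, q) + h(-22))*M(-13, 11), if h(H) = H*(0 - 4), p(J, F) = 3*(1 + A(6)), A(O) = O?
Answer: -19184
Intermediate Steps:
p(J, F) = 21 (p(J, F) = 3*(1 + 6) = 3*7 = 21)
h(H) = -4*H (h(H) = H*(-4) = -4*H)
(p(17, q) + h(-22))*M(-13, 11) = (21 - 4*(-22))*(11*(-3 - 13)) = (21 + 88)*(11*(-16)) = 109*(-176) = -19184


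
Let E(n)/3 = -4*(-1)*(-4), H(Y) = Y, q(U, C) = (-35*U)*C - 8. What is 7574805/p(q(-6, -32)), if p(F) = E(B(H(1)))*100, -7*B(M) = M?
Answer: -504987/320 ≈ -1578.1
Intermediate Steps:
q(U, C) = -8 - 35*C*U (q(U, C) = -35*C*U - 8 = -8 - 35*C*U)
B(M) = -M/7
E(n) = -48 (E(n) = 3*(-4*(-1)*(-4)) = 3*(4*(-4)) = 3*(-16) = -48)
p(F) = -4800 (p(F) = -48*100 = -4800)
7574805/p(q(-6, -32)) = 7574805/(-4800) = 7574805*(-1/4800) = -504987/320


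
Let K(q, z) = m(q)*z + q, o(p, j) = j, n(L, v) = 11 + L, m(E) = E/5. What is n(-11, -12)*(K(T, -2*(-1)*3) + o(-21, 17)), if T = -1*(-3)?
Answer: 0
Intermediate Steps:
m(E) = E/5 (m(E) = E*(1/5) = E/5)
T = 3
K(q, z) = q + q*z/5 (K(q, z) = (q/5)*z + q = q*z/5 + q = q + q*z/5)
n(-11, -12)*(K(T, -2*(-1)*3) + o(-21, 17)) = (11 - 11)*((1/5)*3*(5 - 2*(-1)*3) + 17) = 0*((1/5)*3*(5 + 2*3) + 17) = 0*((1/5)*3*(5 + 6) + 17) = 0*((1/5)*3*11 + 17) = 0*(33/5 + 17) = 0*(118/5) = 0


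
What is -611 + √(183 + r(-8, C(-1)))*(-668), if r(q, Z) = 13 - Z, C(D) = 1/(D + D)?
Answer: -611 - 334*√786 ≈ -9974.9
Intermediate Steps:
C(D) = 1/(2*D)
-611 + √(183 + r(-8, C(-1)))*(-668) = -611 + √(183 + (13 - 1/(2*(-1))))*(-668) = -611 + √(183 + (13 - (-1)/2))*(-668) = -611 + √(183 + (13 - 1*(-½)))*(-668) = -611 + √(183 + (13 + ½))*(-668) = -611 + √(183 + 27/2)*(-668) = -611 + √(393/2)*(-668) = -611 + (√786/2)*(-668) = -611 - 334*√786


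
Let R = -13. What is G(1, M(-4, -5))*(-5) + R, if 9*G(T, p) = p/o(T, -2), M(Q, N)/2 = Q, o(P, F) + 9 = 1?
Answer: -122/9 ≈ -13.556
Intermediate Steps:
o(P, F) = -8 (o(P, F) = -9 + 1 = -8)
M(Q, N) = 2*Q
G(T, p) = -p/72 (G(T, p) = (p/(-8))/9 = (p*(-1/8))/9 = (-p/8)/9 = -p/72)
G(1, M(-4, -5))*(-5) + R = -(-4)/36*(-5) - 13 = -1/72*(-8)*(-5) - 13 = (1/9)*(-5) - 13 = -5/9 - 13 = -122/9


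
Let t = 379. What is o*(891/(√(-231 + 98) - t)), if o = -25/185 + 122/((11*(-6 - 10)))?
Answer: 82795203/42557104 + 218457*I*√133/42557104 ≈ 1.9455 + 0.0592*I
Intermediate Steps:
o = -2697/3256 (o = -25*1/185 + 122/((11*(-16))) = -5/37 + 122/(-176) = -5/37 + 122*(-1/176) = -5/37 - 61/88 = -2697/3256 ≈ -0.82832)
o*(891/(√(-231 + 98) - t)) = -218457/(296*(√(-231 + 98) - 1*379)) = -218457/(296*(√(-133) - 379)) = -218457/(296*(I*√133 - 379)) = -218457/(296*(-379 + I*√133))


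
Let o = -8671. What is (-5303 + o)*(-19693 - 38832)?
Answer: 817828350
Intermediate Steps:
(-5303 + o)*(-19693 - 38832) = (-5303 - 8671)*(-19693 - 38832) = -13974*(-58525) = 817828350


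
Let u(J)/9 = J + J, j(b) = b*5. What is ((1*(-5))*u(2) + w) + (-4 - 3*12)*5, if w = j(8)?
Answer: -340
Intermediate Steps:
j(b) = 5*b
u(J) = 18*J (u(J) = 9*(J + J) = 9*(2*J) = 18*J)
w = 40 (w = 5*8 = 40)
((1*(-5))*u(2) + w) + (-4 - 3*12)*5 = ((1*(-5))*(18*2) + 40) + (-4 - 3*12)*5 = (-5*36 + 40) + (-4 - 36)*5 = (-180 + 40) - 40*5 = -140 - 200 = -340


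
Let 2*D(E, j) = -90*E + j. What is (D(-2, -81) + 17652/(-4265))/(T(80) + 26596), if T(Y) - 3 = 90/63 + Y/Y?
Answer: 902839/529457100 ≈ 0.0017052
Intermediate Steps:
D(E, j) = j/2 - 45*E (D(E, j) = (-90*E + j)/2 = (j - 90*E)/2 = j/2 - 45*E)
T(Y) = 38/7 (T(Y) = 3 + (90/63 + Y/Y) = 3 + (90*(1/63) + 1) = 3 + (10/7 + 1) = 3 + 17/7 = 38/7)
(D(-2, -81) + 17652/(-4265))/(T(80) + 26596) = (((½)*(-81) - 45*(-2)) + 17652/(-4265))/(38/7 + 26596) = ((-81/2 + 90) + 17652*(-1/4265))/(186210/7) = (99/2 - 17652/4265)*(7/186210) = (386931/8530)*(7/186210) = 902839/529457100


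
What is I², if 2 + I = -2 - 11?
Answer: 225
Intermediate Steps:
I = -15 (I = -2 + (-2 - 11) = -2 - 13 = -15)
I² = (-15)² = 225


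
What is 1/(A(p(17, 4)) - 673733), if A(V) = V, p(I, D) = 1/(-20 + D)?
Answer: -16/10779729 ≈ -1.4843e-6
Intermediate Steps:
1/(A(p(17, 4)) - 673733) = 1/(1/(-20 + 4) - 673733) = 1/(1/(-16) - 673733) = 1/(-1/16 - 673733) = 1/(-10779729/16) = -16/10779729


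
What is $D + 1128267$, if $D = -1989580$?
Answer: $-861313$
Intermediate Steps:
$D + 1128267 = -1989580 + 1128267 = -861313$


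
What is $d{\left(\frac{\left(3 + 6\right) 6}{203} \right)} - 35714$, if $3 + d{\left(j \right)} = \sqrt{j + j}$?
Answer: $-35717 + \frac{6 \sqrt{609}}{203} \approx -35716.0$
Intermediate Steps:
$d{\left(j \right)} = -3 + \sqrt{2} \sqrt{j}$ ($d{\left(j \right)} = -3 + \sqrt{j + j} = -3 + \sqrt{2 j} = -3 + \sqrt{2} \sqrt{j}$)
$d{\left(\frac{\left(3 + 6\right) 6}{203} \right)} - 35714 = \left(-3 + \sqrt{2} \sqrt{\frac{\left(3 + 6\right) 6}{203}}\right) - 35714 = \left(-3 + \sqrt{2} \sqrt{9 \cdot 6 \cdot \frac{1}{203}}\right) - 35714 = \left(-3 + \sqrt{2} \sqrt{54 \cdot \frac{1}{203}}\right) - 35714 = \left(-3 + \sqrt{2} \sqrt{\frac{54}{203}}\right) - 35714 = \left(-3 + \sqrt{2} \frac{3 \sqrt{1218}}{203}\right) - 35714 = \left(-3 + \frac{6 \sqrt{609}}{203}\right) - 35714 = -35717 + \frac{6 \sqrt{609}}{203}$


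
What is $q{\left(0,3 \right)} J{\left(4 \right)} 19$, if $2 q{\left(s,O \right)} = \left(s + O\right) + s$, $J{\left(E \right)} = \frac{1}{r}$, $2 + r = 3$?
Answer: $\frac{57}{2} \approx 28.5$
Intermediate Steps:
$r = 1$ ($r = -2 + 3 = 1$)
$J{\left(E \right)} = 1$ ($J{\left(E \right)} = 1^{-1} = 1$)
$q{\left(s,O \right)} = s + \frac{O}{2}$ ($q{\left(s,O \right)} = \frac{\left(s + O\right) + s}{2} = \frac{\left(O + s\right) + s}{2} = \frac{O + 2 s}{2} = s + \frac{O}{2}$)
$q{\left(0,3 \right)} J{\left(4 \right)} 19 = \left(0 + \frac{1}{2} \cdot 3\right) 1 \cdot 19 = \left(0 + \frac{3}{2}\right) 1 \cdot 19 = \frac{3}{2} \cdot 1 \cdot 19 = \frac{3}{2} \cdot 19 = \frac{57}{2}$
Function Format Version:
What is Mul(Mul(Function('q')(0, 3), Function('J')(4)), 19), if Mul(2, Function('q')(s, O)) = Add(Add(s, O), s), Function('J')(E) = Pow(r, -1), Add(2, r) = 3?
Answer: Rational(57, 2) ≈ 28.500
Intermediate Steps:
r = 1 (r = Add(-2, 3) = 1)
Function('J')(E) = 1 (Function('J')(E) = Pow(1, -1) = 1)
Function('q')(s, O) = Add(s, Mul(Rational(1, 2), O)) (Function('q')(s, O) = Mul(Rational(1, 2), Add(Add(s, O), s)) = Mul(Rational(1, 2), Add(Add(O, s), s)) = Mul(Rational(1, 2), Add(O, Mul(2, s))) = Add(s, Mul(Rational(1, 2), O)))
Mul(Mul(Function('q')(0, 3), Function('J')(4)), 19) = Mul(Mul(Add(0, Mul(Rational(1, 2), 3)), 1), 19) = Mul(Mul(Add(0, Rational(3, 2)), 1), 19) = Mul(Mul(Rational(3, 2), 1), 19) = Mul(Rational(3, 2), 19) = Rational(57, 2)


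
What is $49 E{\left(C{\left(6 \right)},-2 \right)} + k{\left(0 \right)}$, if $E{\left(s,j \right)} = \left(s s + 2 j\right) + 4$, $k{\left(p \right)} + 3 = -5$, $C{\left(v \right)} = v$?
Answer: $1756$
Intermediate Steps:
$k{\left(p \right)} = -8$ ($k{\left(p \right)} = -3 - 5 = -8$)
$E{\left(s,j \right)} = 4 + s^{2} + 2 j$ ($E{\left(s,j \right)} = \left(s^{2} + 2 j\right) + 4 = 4 + s^{2} + 2 j$)
$49 E{\left(C{\left(6 \right)},-2 \right)} + k{\left(0 \right)} = 49 \left(4 + 6^{2} + 2 \left(-2\right)\right) - 8 = 49 \left(4 + 36 - 4\right) - 8 = 49 \cdot 36 - 8 = 1764 - 8 = 1756$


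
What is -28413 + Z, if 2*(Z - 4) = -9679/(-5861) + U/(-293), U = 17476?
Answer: -97671608203/3434546 ≈ -28438.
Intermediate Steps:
Z = -85852705/3434546 (Z = 4 + (-9679/(-5861) + 17476/(-293))/2 = 4 + (-9679*(-1/5861) + 17476*(-1/293))/2 = 4 + (9679/5861 - 17476/293)/2 = 4 + (½)*(-99590889/1717273) = 4 - 99590889/3434546 = -85852705/3434546 ≈ -24.997)
-28413 + Z = -28413 - 85852705/3434546 = -97671608203/3434546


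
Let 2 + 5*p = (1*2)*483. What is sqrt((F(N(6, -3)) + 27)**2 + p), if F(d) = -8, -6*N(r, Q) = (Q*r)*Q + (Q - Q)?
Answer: sqrt(13845)/5 ≈ 23.533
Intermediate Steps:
N(r, Q) = -r*Q**2/6 (N(r, Q) = -((Q*r)*Q + (Q - Q))/6 = -(r*Q**2 + 0)/6 = -r*Q**2/6)
p = 964/5 (p = -2/5 + ((1*2)*483)/5 = -2/5 + (2*483)/5 = -2/5 + (1/5)*966 = -2/5 + 966/5 = 964/5 ≈ 192.80)
sqrt((F(N(6, -3)) + 27)**2 + p) = sqrt((-8 + 27)**2 + 964/5) = sqrt(19**2 + 964/5) = sqrt(361 + 964/5) = sqrt(2769/5) = sqrt(13845)/5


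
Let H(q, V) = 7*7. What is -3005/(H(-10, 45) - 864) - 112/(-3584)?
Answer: 19395/5216 ≈ 3.7184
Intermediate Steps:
H(q, V) = 49
-3005/(H(-10, 45) - 864) - 112/(-3584) = -3005/(49 - 864) - 112/(-3584) = -3005/(-815) - 112*(-1/3584) = -3005*(-1/815) + 1/32 = 601/163 + 1/32 = 19395/5216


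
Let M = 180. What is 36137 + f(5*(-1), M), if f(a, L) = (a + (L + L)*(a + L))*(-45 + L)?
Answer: 8540462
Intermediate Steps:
f(a, L) = (-45 + L)*(a + 2*L*(L + a)) (f(a, L) = (a + (2*L)*(L + a))*(-45 + L) = (a + 2*L*(L + a))*(-45 + L) = (-45 + L)*(a + 2*L*(L + a)))
36137 + f(5*(-1), M) = 36137 + (-90*180² - 225*(-1) + 2*180³ - 89*180*5*(-1) + 2*(5*(-1))*180²) = 36137 + (-90*32400 - 45*(-5) + 2*5832000 - 89*180*(-5) + 2*(-5)*32400) = 36137 + (-2916000 + 225 + 11664000 + 80100 - 324000) = 36137 + 8504325 = 8540462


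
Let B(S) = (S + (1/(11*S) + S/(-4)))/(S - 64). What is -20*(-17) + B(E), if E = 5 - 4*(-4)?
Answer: 13494323/39732 ≈ 339.63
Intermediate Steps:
E = 21 (E = 5 + 16 = 21)
B(S) = (1/(11*S) + 3*S/4)/(-64 + S) (B(S) = (S + (1/(11*S) + S*(-¼)))/(-64 + S) = (S + (1/(11*S) - S/4))/(-64 + S) = (S + (-S/4 + 1/(11*S)))/(-64 + S) = (1/(11*S) + 3*S/4)/(-64 + S))
-20*(-17) + B(E) = -20*(-17) + (1/44)*(4 + 33*21²)/(21*(-64 + 21)) = 340 + (1/44)*(1/21)*(4 + 33*441)/(-43) = 340 + (1/44)*(1/21)*(-1/43)*(4 + 14553) = 340 + (1/44)*(1/21)*(-1/43)*14557 = 340 - 14557/39732 = 13494323/39732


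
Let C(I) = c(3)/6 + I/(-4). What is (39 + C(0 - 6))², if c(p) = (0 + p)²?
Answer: 1764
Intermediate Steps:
c(p) = p²
C(I) = 3/2 - I/4 (C(I) = 3²/6 + I/(-4) = 9*(⅙) + I*(-¼) = 3/2 - I/4)
(39 + C(0 - 6))² = (39 + (3/2 - (0 - 6)/4))² = (39 + (3/2 - ¼*(-6)))² = (39 + (3/2 + 3/2))² = (39 + 3)² = 42² = 1764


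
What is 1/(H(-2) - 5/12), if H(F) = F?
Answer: -12/29 ≈ -0.41379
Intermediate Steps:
1/(H(-2) - 5/12) = 1/(-2 - 5/12) = 1/(-29/12) = -12/29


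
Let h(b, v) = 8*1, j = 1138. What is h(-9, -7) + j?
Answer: 1146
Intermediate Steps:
h(b, v) = 8
h(-9, -7) + j = 8 + 1138 = 1146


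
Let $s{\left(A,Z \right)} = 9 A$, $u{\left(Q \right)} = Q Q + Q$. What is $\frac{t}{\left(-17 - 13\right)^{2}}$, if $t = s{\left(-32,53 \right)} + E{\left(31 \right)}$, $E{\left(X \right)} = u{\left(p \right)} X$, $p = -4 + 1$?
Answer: $- \frac{17}{150} \approx -0.11333$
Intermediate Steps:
$p = -3$
$u{\left(Q \right)} = Q + Q^{2}$ ($u{\left(Q \right)} = Q^{2} + Q = Q + Q^{2}$)
$E{\left(X \right)} = 6 X$ ($E{\left(X \right)} = - 3 \left(1 - 3\right) X = \left(-3\right) \left(-2\right) X = 6 X$)
$t = -102$ ($t = 9 \left(-32\right) + 6 \cdot 31 = -288 + 186 = -102$)
$\frac{t}{\left(-17 - 13\right)^{2}} = - \frac{102}{\left(-17 - 13\right)^{2}} = - \frac{102}{\left(-30\right)^{2}} = - \frac{102}{900} = \left(-102\right) \frac{1}{900} = - \frac{17}{150}$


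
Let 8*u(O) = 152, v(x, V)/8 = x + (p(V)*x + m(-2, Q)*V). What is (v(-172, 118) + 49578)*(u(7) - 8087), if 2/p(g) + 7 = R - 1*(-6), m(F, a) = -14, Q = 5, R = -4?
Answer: -1433538376/5 ≈ -2.8671e+8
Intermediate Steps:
p(g) = -⅖ (p(g) = 2/(-7 + (-4 - 1*(-6))) = 2/(-7 + (-4 + 6)) = 2/(-7 + 2) = 2/(-5) = 2*(-⅕) = -⅖)
v(x, V) = -112*V + 24*x/5 (v(x, V) = 8*(x + (-2*x/5 - 14*V)) = 8*(x + (-14*V - 2*x/5)) = 8*(-14*V + 3*x/5) = -112*V + 24*x/5)
u(O) = 19 (u(O) = (⅛)*152 = 19)
(v(-172, 118) + 49578)*(u(7) - 8087) = ((-112*118 + (24/5)*(-172)) + 49578)*(19 - 8087) = ((-13216 - 4128/5) + 49578)*(-8068) = (-70208/5 + 49578)*(-8068) = (177682/5)*(-8068) = -1433538376/5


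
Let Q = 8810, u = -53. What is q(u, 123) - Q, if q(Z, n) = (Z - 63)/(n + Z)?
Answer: -308408/35 ≈ -8811.7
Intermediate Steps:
q(Z, n) = (-63 + Z)/(Z + n)
q(u, 123) - Q = (-63 - 53)/(-53 + 123) - 1*8810 = -116/70 - 8810 = (1/70)*(-116) - 8810 = -58/35 - 8810 = -308408/35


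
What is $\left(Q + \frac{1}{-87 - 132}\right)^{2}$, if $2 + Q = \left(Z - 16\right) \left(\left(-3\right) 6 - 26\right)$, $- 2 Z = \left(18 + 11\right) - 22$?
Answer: $\frac{35142376369}{47961} \approx 7.3273 \cdot 10^{5}$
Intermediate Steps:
$Z = - \frac{7}{2}$ ($Z = - \frac{\left(18 + 11\right) - 22}{2} = - \frac{29 - 22}{2} = \left(- \frac{1}{2}\right) 7 = - \frac{7}{2} \approx -3.5$)
$Q = 856$ ($Q = -2 + \left(- \frac{7}{2} - 16\right) \left(\left(-3\right) 6 - 26\right) = -2 - \frac{39 \left(-18 - 26\right)}{2} = -2 - -858 = -2 + 858 = 856$)
$\left(Q + \frac{1}{-87 - 132}\right)^{2} = \left(856 + \frac{1}{-87 - 132}\right)^{2} = \left(856 + \frac{1}{-219}\right)^{2} = \left(856 - \frac{1}{219}\right)^{2} = \left(\frac{187463}{219}\right)^{2} = \frac{35142376369}{47961}$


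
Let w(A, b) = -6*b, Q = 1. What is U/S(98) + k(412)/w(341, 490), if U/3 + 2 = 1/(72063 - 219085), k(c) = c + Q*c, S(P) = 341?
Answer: -10976076637/36848858970 ≈ -0.29787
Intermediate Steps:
k(c) = 2*c (k(c) = c + 1*c = c + c = 2*c)
U = -882135/147022 (U = -6 + 3/(72063 - 219085) = -6 + 3/(-147022) = -6 + 3*(-1/147022) = -6 - 3/147022 = -882135/147022 ≈ -6.0000)
U/S(98) + k(412)/w(341, 490) = -882135/147022/341 + (2*412)/((-6*490)) = -882135/147022*1/341 + 824/(-2940) = -882135/50134502 + 824*(-1/2940) = -882135/50134502 - 206/735 = -10976076637/36848858970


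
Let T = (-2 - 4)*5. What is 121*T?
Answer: -3630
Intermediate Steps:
T = -30 (T = -6*5 = -30)
121*T = 121*(-30) = -3630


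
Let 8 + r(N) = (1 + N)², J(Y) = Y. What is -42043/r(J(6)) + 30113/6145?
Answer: -257119602/251945 ≈ -1020.5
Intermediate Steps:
r(N) = -8 + (1 + N)²
-42043/r(J(6)) + 30113/6145 = -42043/(-8 + (1 + 6)²) + 30113/6145 = -42043/(-8 + 7²) + 30113*(1/6145) = -42043/(-8 + 49) + 30113/6145 = -42043/41 + 30113/6145 = -257119602/251945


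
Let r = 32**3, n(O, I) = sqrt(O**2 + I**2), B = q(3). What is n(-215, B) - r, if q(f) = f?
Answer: -32768 + sqrt(46234) ≈ -32553.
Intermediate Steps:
B = 3
n(O, I) = sqrt(I**2 + O**2)
r = 32768
n(-215, B) - r = sqrt(3**2 + (-215)**2) - 1*32768 = sqrt(9 + 46225) - 32768 = sqrt(46234) - 32768 = -32768 + sqrt(46234)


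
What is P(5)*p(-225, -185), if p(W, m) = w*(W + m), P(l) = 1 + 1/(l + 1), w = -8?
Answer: 11480/3 ≈ 3826.7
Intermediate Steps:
P(l) = 1 + 1/(1 + l)
p(W, m) = -8*W - 8*m (p(W, m) = -8*(W + m) = -8*W - 8*m)
P(5)*p(-225, -185) = ((2 + 5)/(1 + 5))*(-8*(-225) - 8*(-185)) = (7/6)*(1800 + 1480) = ((⅙)*7)*3280 = (7/6)*3280 = 11480/3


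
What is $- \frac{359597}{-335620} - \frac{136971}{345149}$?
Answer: $\frac{78144337933}{115838907380} \approx 0.67459$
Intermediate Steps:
$- \frac{359597}{-335620} - \frac{136971}{345149} = \left(-359597\right) \left(- \frac{1}{335620}\right) - \frac{136971}{345149} = \frac{359597}{335620} - \frac{136971}{345149} = \frac{78144337933}{115838907380}$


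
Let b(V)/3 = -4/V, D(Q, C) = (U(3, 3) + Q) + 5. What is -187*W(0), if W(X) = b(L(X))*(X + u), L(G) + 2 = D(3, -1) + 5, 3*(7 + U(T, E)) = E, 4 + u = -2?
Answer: -13464/5 ≈ -2692.8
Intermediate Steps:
u = -6 (u = -4 - 2 = -6)
U(T, E) = -7 + E/3
D(Q, C) = -1 + Q (D(Q, C) = ((-7 + (1/3)*3) + Q) + 5 = ((-7 + 1) + Q) + 5 = (-6 + Q) + 5 = -1 + Q)
L(G) = 5 (L(G) = -2 + ((-1 + 3) + 5) = -2 + (2 + 5) = -2 + 7 = 5)
b(V) = -12/V (b(V) = 3*(-4/V) = -12/V)
W(X) = 72/5 - 12*X/5 (W(X) = (-12/5)*(X - 6) = (-12*1/5)*(-6 + X) = -12*(-6 + X)/5 = 72/5 - 12*X/5)
-187*W(0) = -187*(72/5 - 12/5*0) = -187*(72/5 + 0) = -187*72/5 = -13464/5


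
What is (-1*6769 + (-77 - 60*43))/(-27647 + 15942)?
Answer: 9426/11705 ≈ 0.80530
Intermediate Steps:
(-1*6769 + (-77 - 60*43))/(-27647 + 15942) = (-6769 + (-77 - 2580))/(-11705) = (-6769 - 2657)*(-1/11705) = -9426*(-1/11705) = 9426/11705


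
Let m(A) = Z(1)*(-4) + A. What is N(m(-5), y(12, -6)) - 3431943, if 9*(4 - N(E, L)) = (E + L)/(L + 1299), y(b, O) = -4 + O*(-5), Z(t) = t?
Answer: -40925872592/11925 ≈ -3.4319e+6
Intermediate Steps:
y(b, O) = -4 - 5*O
m(A) = -4 + A (m(A) = 1*(-4) + A = -4 + A)
N(E, L) = 4 - (E + L)/(9*(1299 + L)) (N(E, L) = 4 - (E + L)/(9*(L + 1299)) = 4 - (E + L)/(9*(1299 + L)))
N(m(-5), y(12, -6)) - 3431943 = (46764 - (-4 - 5) + 35*(-4 - 5*(-6)))/(9*(1299 + (-4 - 5*(-6)))) - 3431943 = (46764 - 1*(-9) + 35*(-4 + 30))/(9*(1299 + (-4 + 30))) - 3431943 = (46764 + 9 + 35*26)/(9*(1299 + 26)) - 3431943 = (1/9)*(46764 + 9 + 910)/1325 - 3431943 = (1/9)*(1/1325)*47683 - 3431943 = 47683/11925 - 3431943 = -40925872592/11925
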